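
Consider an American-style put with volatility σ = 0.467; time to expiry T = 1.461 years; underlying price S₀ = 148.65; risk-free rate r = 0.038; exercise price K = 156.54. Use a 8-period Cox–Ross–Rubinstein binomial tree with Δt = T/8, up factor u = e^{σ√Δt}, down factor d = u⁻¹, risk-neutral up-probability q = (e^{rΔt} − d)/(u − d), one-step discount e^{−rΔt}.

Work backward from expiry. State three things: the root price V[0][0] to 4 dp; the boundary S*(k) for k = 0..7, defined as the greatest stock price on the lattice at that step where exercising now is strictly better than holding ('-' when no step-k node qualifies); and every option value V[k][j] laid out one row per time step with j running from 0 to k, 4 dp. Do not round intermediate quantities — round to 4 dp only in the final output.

price = 33.9735
boundary = - - - 81.6860 66.9075 81.6860 99.7286 121.7566
tree:
33.9735
45.6447 21.1911
59.4735 30.5795 10.8175
74.8540 42.8475 17.0670 3.8632
89.6325 57.9081 26.3382 6.7654 0.6165
101.7372 74.8540 39.4765 11.7717 1.1661 0.0000
111.6520 89.6325 56.8114 20.3276 2.2056 0.0000 0.0000
119.7731 101.7372 74.8540 34.7834 4.1716 0.0000 0.0000 0.0000
126.4249 111.6520 89.6325 56.8114 7.8900 0.0000 0.0000 0.0000 0.0000

params: Δt=0.18263 u=1.22088 d=0.81908 q=0.46760 e^(-rΔt)=0.99308
t_8 payoffs: 126.4249 111.6520 89.6325 56.8114 7.8900 0.0000 0.0000 0.0000 0.0000
t_7: node(7,0) S=36.7669 payoff=119.7731 vs cont=118.6905 → 119.7731 [stop]  node(7,1) S=54.8028 payoff=101.7372 vs cont=100.6547 → 101.7372 [stop]  node(7,2) S=81.6860 payoff=74.8540 vs cont=73.7715 → 74.8540 [stop]  node(7,3) S=121.7566 payoff=34.7834 vs cont=33.7008 → 34.7834 [stop]  node(7,4) S=181.4836 payoff=0.0000 vs cont=4.1716 → 4.1716 [wait]  node(7,5) S=270.5094 payoff=0.0000 vs cont=0.0000 → 0.0000 [wait]  node(7,6) S=403.2064 payoff=0.0000 vs cont=0.0000 → 0.0000 [wait]  node(7,7) S=600.9971 payoff=0.0000 vs cont=0.0000 → 0.0000 [wait]  ⇒ S*(7)=121.7566
t_6: node(6,0) S=44.8880 payoff=111.6520 vs cont=110.5694 → 111.6520 [stop]  node(6,1) S=66.9075 payoff=89.6325 vs cont=88.5499 → 89.6325 [stop]  node(6,2) S=99.7286 payoff=56.8114 vs cont=55.7288 → 56.8114 [stop]  node(6,3) S=148.6500 payoff=7.8900 vs cont=20.3276 → 20.3276 [wait]  node(6,4) S=221.5695 payoff=0.0000 vs cont=2.2056 → 2.2056 [wait]  node(6,5) S=330.2592 payoff=0.0000 vs cont=0.0000 → 0.0000 [wait]  node(6,6) S=492.2661 payoff=0.0000 vs cont=0.0000 → 0.0000 [wait]  ⇒ S*(6)=99.7286
t_5: node(5,0) S=54.8028 payoff=101.7372 vs cont=100.6547 → 101.7372 [stop]  node(5,1) S=81.6860 payoff=74.8540 vs cont=73.7715 → 74.8540 [stop]  node(5,2) S=121.7566 payoff=34.7834 vs cont=39.4765 → 39.4765 [wait]  node(5,3) S=181.4836 payoff=0.0000 vs cont=11.7717 → 11.7717 [wait]  node(5,4) S=270.5094 payoff=0.0000 vs cont=1.1661 → 1.1661 [wait]  node(5,5) S=403.2064 payoff=0.0000 vs cont=0.0000 → 0.0000 [wait]  ⇒ S*(5)=81.6860
t_4: node(4,0) S=66.9075 payoff=89.6325 vs cont=88.5499 → 89.6325 [stop]  node(4,1) S=99.7286 payoff=56.8114 vs cont=57.9081 → 57.9081 [wait]  node(4,2) S=148.6500 payoff=7.8900 vs cont=26.3382 → 26.3382 [wait]  node(4,3) S=221.5695 payoff=0.0000 vs cont=6.7654 → 6.7654 [wait]  node(4,4) S=330.2592 payoff=0.0000 vs cont=0.6165 → 0.6165 [wait]  ⇒ S*(4)=66.9075
t_3: node(3,0) S=81.6860 payoff=74.8540 vs cont=74.2807 → 74.8540 [stop]  node(3,1) S=121.7566 payoff=34.7834 vs cont=42.8475 → 42.8475 [wait]  node(3,2) S=181.4836 payoff=0.0000 vs cont=17.0670 → 17.0670 [wait]  node(3,3) S=270.5094 payoff=0.0000 vs cont=3.8632 → 3.8632 [wait]  ⇒ S*(3)=81.6860
t_2: node(2,0) S=99.7286 payoff=56.8114 vs cont=59.4735 → 59.4735 [wait]  node(2,1) S=148.6500 payoff=7.8900 vs cont=30.5795 → 30.5795 [wait]  node(2,2) S=221.5695 payoff=0.0000 vs cont=10.8175 → 10.8175 [wait]  ⇒ S*(2)=-
t_1: node(1,0) S=121.7566 payoff=34.7834 vs cont=45.6447 → 45.6447 [wait]  node(1,1) S=181.4836 payoff=0.0000 vs cont=21.1911 → 21.1911 [wait]  ⇒ S*(1)=-
t_0: node(0,0) S=148.6500 payoff=7.8900 vs cont=33.9735 → 33.9735 [wait]  ⇒ S*(0)=-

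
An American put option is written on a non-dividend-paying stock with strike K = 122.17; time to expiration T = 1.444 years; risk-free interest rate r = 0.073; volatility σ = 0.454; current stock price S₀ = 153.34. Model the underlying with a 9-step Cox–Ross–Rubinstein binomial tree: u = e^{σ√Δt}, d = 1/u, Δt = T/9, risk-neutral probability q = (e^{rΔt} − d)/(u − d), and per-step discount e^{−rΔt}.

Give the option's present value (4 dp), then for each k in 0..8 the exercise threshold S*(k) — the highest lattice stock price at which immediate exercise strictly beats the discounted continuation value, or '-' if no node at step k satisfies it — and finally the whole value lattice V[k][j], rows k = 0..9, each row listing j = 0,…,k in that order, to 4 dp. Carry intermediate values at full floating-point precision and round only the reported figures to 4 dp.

Δt=0.16044  u=1.19944  d=0.83372  q=0.48688  discount=0.98836
step 9 (expiry): payoffs max(K−S,0) = 92.3258 79.2347 60.4013 33.3065 0.0000 0.0000 0.0000 0.0000 0.0000 0.0000
step 8: (k=8,j=0): S=35.7962, (K−S)⁺=86.3738, hold=84.9513 ⇒ V=86.3738 exercise | (k=8,j=1): S=51.4981, (K−S)⁺=70.6719, hold=69.2493 ⇒ V=70.6719 exercise | (k=8,j=2): S=74.0877, (K−S)⁺=48.0823, hold=46.6597 ⇒ V=48.0823 exercise | (k=8,j=3): S=106.5862, (K−S)⁺=15.5838, hold=16.8913 ⇒ V=16.8913 continue | (k=8,j=4): S=153.3400, (K−S)⁺=0.0000, hold=0.0000 ⇒ V=0.0000 continue | (k=8,j=5): S=220.6024, (K−S)⁺=0.0000, hold=0.0000 ⇒ V=0.0000 continue | (k=8,j=6): S=317.3692, (K−S)⁺=0.0000, hold=0.0000 ⇒ V=0.0000 continue | (k=8,j=7): S=456.5828, (K−S)⁺=0.0000, hold=0.0000 ⇒ V=0.0000 continue | (k=8,j=8): S=656.8621, (K−S)⁺=0.0000, hold=0.0000 ⇒ V=0.0000 continue  boundary S*=74.0877
step 7: (k=7,j=0): S=42.9353, (K−S)⁺=79.2347, hold=77.8122 ⇒ V=79.2347 exercise | (k=7,j=1): S=61.7687, (K−S)⁺=60.4013, hold=58.9787 ⇒ V=60.4013 exercise | (k=7,j=2): S=88.8635, (K−S)⁺=33.3065, hold=32.5131 ⇒ V=33.3065 exercise | (k=7,j=3): S=127.8433, (K−S)⁺=0.0000, hold=8.5664 ⇒ V=8.5664 continue | (k=7,j=4): S=183.9216, (K−S)⁺=0.0000, hold=0.0000 ⇒ V=0.0000 continue | (k=7,j=5): S=264.5986, (K−S)⁺=0.0000, hold=0.0000 ⇒ V=0.0000 continue | (k=7,j=6): S=380.6643, (K−S)⁺=0.0000, hold=0.0000 ⇒ V=0.0000 continue | (k=7,j=7): S=547.6421, (K−S)⁺=0.0000, hold=0.0000 ⇒ V=0.0000 continue  boundary S*=88.8635
step 6: (k=6,j=0): S=51.4981, (K−S)⁺=70.6719, hold=69.2493 ⇒ V=70.6719 exercise | (k=6,j=1): S=74.0877, (K−S)⁺=48.0823, hold=46.6597 ⇒ V=48.0823 exercise | (k=6,j=2): S=106.5862, (K−S)⁺=15.5838, hold=21.0136 ⇒ V=21.0136 continue | (k=6,j=3): S=153.3400, (K−S)⁺=0.0000, hold=4.3444 ⇒ V=4.3444 continue | (k=6,j=4): S=220.6024, (K−S)⁺=0.0000, hold=0.0000 ⇒ V=0.0000 continue | (k=6,j=5): S=317.3692, (K−S)⁺=0.0000, hold=0.0000 ⇒ V=0.0000 continue | (k=6,j=6): S=456.5828, (K−S)⁺=0.0000, hold=0.0000 ⇒ V=0.0000 continue  boundary S*=74.0877
step 5: (k=5,j=0): S=61.7687, (K−S)⁺=60.4013, hold=58.9787 ⇒ V=60.4013 exercise | (k=5,j=1): S=88.8635, (K−S)⁺=33.3065, hold=34.4968 ⇒ V=34.4968 continue | (k=5,j=2): S=127.8433, (K−S)⁺=0.0000, hold=12.7476 ⇒ V=12.7476 continue | (k=5,j=3): S=183.9216, (K−S)⁺=0.0000, hold=2.2033 ⇒ V=2.2033 continue | (k=5,j=4): S=264.5986, (K−S)⁺=0.0000, hold=0.0000 ⇒ V=0.0000 continue | (k=5,j=5): S=380.6643, (K−S)⁺=0.0000, hold=0.0000 ⇒ V=0.0000 continue  boundary S*=61.7687
step 4: (k=4,j=0): S=74.0877, (K−S)⁺=48.0823, hold=47.2325 ⇒ V=48.0823 exercise | (k=4,j=1): S=106.5862, (K−S)⁺=15.5838, hold=23.6292 ⇒ V=23.6292 continue | (k=4,j=2): S=153.3400, (K−S)⁺=0.0000, hold=7.5252 ⇒ V=7.5252 continue | (k=4,j=3): S=220.6024, (K−S)⁺=0.0000, hold=1.1174 ⇒ V=1.1174 continue | (k=4,j=4): S=317.3692, (K−S)⁺=0.0000, hold=0.0000 ⇒ V=0.0000 continue  boundary S*=74.0877
step 3: (k=3,j=0): S=88.8635, (K−S)⁺=33.3065, hold=35.7554 ⇒ V=35.7554 continue | (k=3,j=1): S=127.8433, (K−S)⁺=0.0000, hold=15.6047 ⇒ V=15.6047 continue | (k=3,j=2): S=183.9216, (K−S)⁺=0.0000, hold=4.3541 ⇒ V=4.3541 continue | (k=3,j=3): S=264.5986, (K−S)⁺=0.0000, hold=0.5667 ⇒ V=0.5667 continue  boundary S*=-
step 2: (k=2,j=0): S=106.5862, (K−S)⁺=15.5838, hold=25.6424 ⇒ V=25.6424 continue | (k=2,j=1): S=153.3400, (K−S)⁺=0.0000, hold=10.0091 ⇒ V=10.0091 continue | (k=2,j=2): S=220.6024, (K−S)⁺=0.0000, hold=2.4809 ⇒ V=2.4809 continue  boundary S*=-
step 1: (k=1,j=0): S=127.8433, (K−S)⁺=0.0000, hold=17.8210 ⇒ V=17.8210 continue | (k=1,j=1): S=183.9216, (K−S)⁺=0.0000, hold=6.2699 ⇒ V=6.2699 continue  boundary S*=-
step 0: (k=0,j=0): S=153.3400, (K−S)⁺=0.0000, hold=12.0550 ⇒ V=12.0550 continue  boundary S*=-

price = 12.0550
boundary = - - - - 74.0877 61.7687 74.0877 88.8635 74.0877
tree:
12.0550
17.8210 6.2699
25.6424 10.0091 2.4809
35.7554 15.6047 4.3541 0.5667
48.0823 23.6292 7.5252 1.1174 0.0000
60.4013 34.4968 12.7476 2.2033 0.0000 0.0000
70.6719 48.0823 21.0136 4.3444 0.0000 0.0000 0.0000
79.2347 60.4013 33.3065 8.5664 0.0000 0.0000 0.0000 0.0000
86.3738 70.6719 48.0823 16.8913 0.0000 0.0000 0.0000 0.0000 0.0000
92.3258 79.2347 60.4013 33.3065 0.0000 0.0000 0.0000 0.0000 0.0000 0.0000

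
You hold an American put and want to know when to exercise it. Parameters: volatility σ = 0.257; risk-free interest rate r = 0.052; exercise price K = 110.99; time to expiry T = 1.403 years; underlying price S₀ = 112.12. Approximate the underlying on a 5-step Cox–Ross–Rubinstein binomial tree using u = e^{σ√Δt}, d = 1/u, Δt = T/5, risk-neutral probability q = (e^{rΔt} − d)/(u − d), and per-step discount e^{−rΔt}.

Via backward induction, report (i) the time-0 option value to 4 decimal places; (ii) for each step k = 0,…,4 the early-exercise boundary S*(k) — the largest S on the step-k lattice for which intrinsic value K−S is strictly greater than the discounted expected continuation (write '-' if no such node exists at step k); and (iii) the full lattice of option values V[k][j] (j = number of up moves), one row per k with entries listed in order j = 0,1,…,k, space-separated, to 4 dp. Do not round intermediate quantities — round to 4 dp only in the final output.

price = 10.3374
boundary = - - 85.3957 74.5267 85.3957
tree:
10.3374
16.5922 4.8521
25.5943 8.7462 1.3924
36.4633 15.2971 2.9425 0.0000
45.9488 25.5943 6.2181 0.0000 0.0000
54.2271 36.4633 13.1403 0.0000 0.0000 0.0000

Δt=0.28060  u=1.14584  d=0.87272  q=0.51983  discount=0.98551
step 5 (expiry): payoffs max(K−S,0) = 54.2271 36.4633 13.1403 0.0000 0.0000 0.0000
step 4: (k=4,j=0): S=65.0412, (K−S)⁺=45.9488, hold=44.3411 ⇒ V=45.9488 exercise | (k=4,j=1): S=85.3957, (K−S)⁺=25.5943, hold=23.9866 ⇒ V=25.5943 exercise | (k=4,j=2): S=112.1200, (K−S)⁺=0.0000, hold=6.2181 ⇒ V=6.2181 continue | (k=4,j=3): S=147.2077, (K−S)⁺=0.0000, hold=0.0000 ⇒ V=0.0000 continue | (k=4,j=4): S=193.2759, (K−S)⁺=0.0000, hold=0.0000 ⇒ V=0.0000 continue  boundary S*=85.3957
step 3: (k=3,j=0): S=74.5267, (K−S)⁺=36.4633, hold=34.8555 ⇒ V=36.4633 exercise | (k=3,j=1): S=97.8497, (K−S)⁺=13.1403, hold=15.2971 ⇒ V=15.2971 continue | (k=3,j=2): S=128.4715, (K−S)⁺=0.0000, hold=2.9425 ⇒ V=2.9425 continue | (k=3,j=3): S=168.6763, (K−S)⁺=0.0000, hold=0.0000 ⇒ V=0.0000 continue  boundary S*=74.5267
step 2: (k=2,j=0): S=85.3957, (K−S)⁺=25.5943, hold=25.0915 ⇒ V=25.5943 exercise | (k=2,j=1): S=112.1200, (K−S)⁺=0.0000, hold=8.7462 ⇒ V=8.7462 continue | (k=2,j=2): S=147.2077, (K−S)⁺=0.0000, hold=1.3924 ⇒ V=1.3924 continue  boundary S*=85.3957
step 1: (k=1,j=0): S=97.8497, (K−S)⁺=13.1403, hold=16.5922 ⇒ V=16.5922 continue | (k=1,j=1): S=128.4715, (K−S)⁺=0.0000, hold=4.8521 ⇒ V=4.8521 continue  boundary S*=-
step 0: (k=0,j=0): S=112.1200, (K−S)⁺=0.0000, hold=10.3374 ⇒ V=10.3374 continue  boundary S*=-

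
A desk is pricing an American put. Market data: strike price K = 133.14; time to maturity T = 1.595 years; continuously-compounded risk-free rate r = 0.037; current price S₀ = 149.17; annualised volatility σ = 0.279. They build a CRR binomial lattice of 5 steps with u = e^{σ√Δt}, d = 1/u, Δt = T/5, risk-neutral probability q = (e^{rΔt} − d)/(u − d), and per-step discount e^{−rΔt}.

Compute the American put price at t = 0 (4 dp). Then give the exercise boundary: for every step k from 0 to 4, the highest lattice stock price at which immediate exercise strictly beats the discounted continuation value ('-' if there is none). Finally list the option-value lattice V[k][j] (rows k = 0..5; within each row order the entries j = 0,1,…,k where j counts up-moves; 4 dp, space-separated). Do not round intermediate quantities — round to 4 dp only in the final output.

params: Δt=0.31900 u=1.17067 d=0.85421 q=0.49820 e^(-rΔt)=0.98827
t_5 payoffs: 65.2975 40.1634 5.7177 0.0000 0.0000 0.0000
t_4: node(4,0) S=79.4215 payoff=53.7185 vs cont=52.1563 → 53.7185 [stop]  node(4,1) S=108.8453 payoff=24.2947 vs cont=22.7325 → 24.2947 [stop]  node(4,2) S=149.1700 payoff=0.0000 vs cont=2.8354 → 2.8354 [wait]  node(4,3) S=204.4341 payoff=0.0000 vs cont=0.0000 → 0.0000 [wait]  node(4,4) S=280.1722 payoff=0.0000 vs cont=0.0000 → 0.0000 [wait]  ⇒ S*(4)=108.8453
t_3: node(3,0) S=92.9766 payoff=40.1634 vs cont=38.6011 → 40.1634 [stop]  node(3,1) S=127.4223 payoff=5.7177 vs cont=13.4440 → 13.4440 [wait]  node(3,2) S=174.6294 payoff=0.0000 vs cont=1.4061 → 1.4061 [wait]  node(3,3) S=239.3256 payoff=0.0000 vs cont=0.0000 → 0.0000 [wait]  ⇒ S*(3)=92.9766
t_2: node(2,0) S=108.8453 payoff=24.2947 vs cont=26.5366 → 26.5366 [wait]  node(2,1) S=149.1700 payoff=0.0000 vs cont=7.3593 → 7.3593 [wait]  node(2,2) S=204.4341 payoff=0.0000 vs cont=0.6973 → 0.6973 [wait]  ⇒ S*(2)=-
t_1: node(1,0) S=127.4223 payoff=5.7177 vs cont=16.7831 → 16.7831 [wait]  node(1,1) S=174.6294 payoff=0.0000 vs cont=3.9929 → 3.9929 [wait]  ⇒ S*(1)=-
t_0: node(0,0) S=149.1700 payoff=0.0000 vs cont=10.2888 → 10.2888 [wait]  ⇒ S*(0)=-

price = 10.2888
boundary = - - - 92.9766 108.8453
tree:
10.2888
16.7831 3.9929
26.5366 7.3593 0.6973
40.1634 13.4440 1.4061 0.0000
53.7185 24.2947 2.8354 0.0000 0.0000
65.2975 40.1634 5.7177 0.0000 0.0000 0.0000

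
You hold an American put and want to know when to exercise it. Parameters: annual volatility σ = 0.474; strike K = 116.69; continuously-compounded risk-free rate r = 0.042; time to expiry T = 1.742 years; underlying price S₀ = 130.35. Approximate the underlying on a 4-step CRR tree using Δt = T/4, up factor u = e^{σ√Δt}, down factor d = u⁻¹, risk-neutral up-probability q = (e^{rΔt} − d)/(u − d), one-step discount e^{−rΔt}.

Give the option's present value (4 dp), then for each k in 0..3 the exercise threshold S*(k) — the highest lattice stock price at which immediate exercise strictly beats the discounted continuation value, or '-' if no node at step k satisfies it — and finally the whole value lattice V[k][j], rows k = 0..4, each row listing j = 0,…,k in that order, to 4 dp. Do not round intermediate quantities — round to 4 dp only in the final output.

price = 20.1276
boundary = - - 69.7289 50.9992
tree:
20.1276
31.3318 7.3372
46.9611 13.6228 0.0000
65.6908 25.2931 0.0000 0.0000
79.3895 46.9611 0.0000 0.0000 0.0000

Δt=0.43550, u=1.36725, d=0.73139, q=0.45146, disc=e^(-rΔt)=0.98188
k=4 terminal: V=max(K-S,0) → 79.3895 46.9611 0.0000 0.0000 0.0000
k=3: j=0 S=50.9992 intr=65.6908 cont=63.5758 V=65.6908[EX]; j=1 S=95.3371 intr=21.3529 cont=25.2931 V=25.2931[hold]; j=2 S=178.2215 intr=0.0000 cont=0.0000 V=0.0000[hold]; j=3 S=333.1642 intr=0.0000 cont=0.0000 V=0.0000[hold]  S*(3)=50.9992
k=2: j=0 S=69.7289 intr=46.9611 cont=46.5927 V=46.9611[EX]; j=1 S=130.3500 intr=0.0000 cont=13.6228 V=13.6228[hold]; j=2 S=243.6740 intr=0.0000 cont=0.0000 V=0.0000[hold]  S*(2)=69.7289
k=1: j=0 S=95.3371 intr=21.3529 cont=31.3318 V=31.3318[hold]; j=1 S=178.2215 intr=0.0000 cont=7.3372 V=7.3372[hold]  S*(1)=-
k=0: j=0 S=130.3500 intr=0.0000 cont=20.1276 V=20.1276[hold]  S*(0)=-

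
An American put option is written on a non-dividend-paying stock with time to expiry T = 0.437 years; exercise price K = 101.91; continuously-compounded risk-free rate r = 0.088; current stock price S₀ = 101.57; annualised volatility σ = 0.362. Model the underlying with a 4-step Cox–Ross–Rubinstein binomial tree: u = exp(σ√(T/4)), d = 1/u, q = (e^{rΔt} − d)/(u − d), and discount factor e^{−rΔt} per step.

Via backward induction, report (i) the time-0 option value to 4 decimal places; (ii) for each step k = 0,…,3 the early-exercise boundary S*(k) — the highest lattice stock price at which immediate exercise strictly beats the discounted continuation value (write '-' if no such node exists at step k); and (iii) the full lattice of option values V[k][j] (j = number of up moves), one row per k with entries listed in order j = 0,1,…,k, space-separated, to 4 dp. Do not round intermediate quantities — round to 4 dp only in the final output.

Δt=0.10925  u=1.12710  d=0.88723  q=0.51040  discount=0.99043
step 4 (expiry): payoffs max(K−S,0) = 38.9726 21.9566 0.3400 0.0000 0.0000
step 3: (k=3,j=0): S=70.9370, (K−S)⁺=30.9730, hold=29.9979 ⇒ V=30.9730 exercise | (k=3,j=1): S=90.1159, (K−S)⁺=11.7941, hold=10.8191 ⇒ V=11.7941 exercise | (k=3,j=2): S=114.4800, (K−S)⁺=0.0000, hold=0.1649 ⇒ V=0.1649 continue | (k=3,j=3): S=145.4313, (K−S)⁺=0.0000, hold=0.0000 ⇒ V=0.0000 continue  boundary S*=90.1159
step 2: (k=2,j=0): S=79.9534, (K−S)⁺=21.9566, hold=20.9815 ⇒ V=21.9566 exercise | (k=2,j=1): S=101.5700, (K−S)⁺=0.3400, hold=5.8026 ⇒ V=5.8026 continue | (k=2,j=2): S=129.0309, (K−S)⁺=0.0000, hold=0.0800 ⇒ V=0.0800 continue  boundary S*=79.9534
step 1: (k=1,j=0): S=90.1159, (K−S)⁺=11.7941, hold=13.5804 ⇒ V=13.5804 continue | (k=1,j=1): S=114.4800, (K−S)⁺=0.0000, hold=2.8542 ⇒ V=2.8542 continue  boundary S*=-
step 0: (k=0,j=0): S=101.5700, (K−S)⁺=0.3400, hold=8.0283 ⇒ V=8.0283 continue  boundary S*=-

price = 8.0283
boundary = - - 79.9534 90.1159
tree:
8.0283
13.5804 2.8542
21.9566 5.8026 0.0800
30.9730 11.7941 0.1649 0.0000
38.9726 21.9566 0.3400 0.0000 0.0000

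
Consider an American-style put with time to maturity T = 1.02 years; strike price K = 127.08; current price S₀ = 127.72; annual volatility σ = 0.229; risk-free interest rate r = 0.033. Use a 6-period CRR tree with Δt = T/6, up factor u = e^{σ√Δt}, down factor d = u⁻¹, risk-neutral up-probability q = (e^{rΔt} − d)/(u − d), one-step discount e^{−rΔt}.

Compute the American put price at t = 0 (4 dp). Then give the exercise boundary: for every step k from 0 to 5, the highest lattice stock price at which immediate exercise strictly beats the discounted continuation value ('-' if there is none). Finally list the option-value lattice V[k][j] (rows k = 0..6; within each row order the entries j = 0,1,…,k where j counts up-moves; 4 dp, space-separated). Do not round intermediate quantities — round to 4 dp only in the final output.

Δt=0.17000, u=1.09902, d=0.90990, q=0.50616, disc=e^(-rΔt)=0.99441
k=6 terminal: V=max(K-S,0) → 54.5989 39.5340 21.3380 0.0000 0.0000 0.0000 0.0000
k=5: j=0 S=79.6582 intr=47.4218 cont=46.7109 V=47.4218[EX]; j=1 S=96.2148 intr=30.8652 cont=30.1543 V=30.8652[EX]; j=2 S=116.2126 intr=10.8674 cont=10.4786 V=10.8674[EX]; j=3 S=140.3669 intr=0.0000 cont=0.0000 V=0.0000[hold]; j=4 S=169.5415 intr=0.0000 cont=0.0000 V=0.0000[hold]; j=5 S=204.7799 intr=0.0000 cont=0.0000 V=0.0000[hold]  S*(5)=116.2126
k=4: j=0 S=87.5460 intr=39.5340 cont=38.8231 V=39.5340[EX]; j=1 S=105.7420 intr=21.3380 cont=20.6271 V=21.3380[EX]; j=2 S=127.7200 intr=0.0000 cont=5.3367 V=5.3367[hold]; j=3 S=154.2660 intr=0.0000 cont=0.0000 V=0.0000[hold]; j=4 S=186.3295 intr=0.0000 cont=0.0000 V=0.0000[hold]  S*(4)=105.7420
k=3: j=0 S=96.2148 intr=30.8652 cont=30.1543 V=30.8652[EX]; j=1 S=116.2126 intr=10.8674 cont=13.1647 V=13.1647[hold]; j=2 S=140.3669 intr=0.0000 cont=2.6207 V=2.6207[hold]; j=3 S=169.5415 intr=0.0000 cont=0.0000 V=0.0000[hold]  S*(3)=96.2148
k=2: j=0 S=105.7420 intr=21.3380 cont=21.7834 V=21.7834[hold]; j=1 S=127.7200 intr=0.0000 cont=7.7840 V=7.7840[hold]; j=2 S=154.2660 intr=0.0000 cont=1.2870 V=1.2870[hold]  S*(2)=-
k=1: j=0 S=116.2126 intr=10.8674 cont=14.6152 V=14.6152[hold]; j=1 S=140.3669 intr=0.0000 cont=4.4703 V=4.4703[hold]  S*(1)=-
k=0: j=0 S=127.7200 intr=0.0000 cont=9.4273 V=9.4273[hold]  S*(0)=-

price = 9.4273
boundary = - - - 96.2148 105.7420 116.2126
tree:
9.4273
14.6152 4.4703
21.7834 7.7840 1.2870
30.8652 13.1647 2.6207 0.0000
39.5340 21.3380 5.3367 0.0000 0.0000
47.4218 30.8652 10.8674 0.0000 0.0000 0.0000
54.5989 39.5340 21.3380 0.0000 0.0000 0.0000 0.0000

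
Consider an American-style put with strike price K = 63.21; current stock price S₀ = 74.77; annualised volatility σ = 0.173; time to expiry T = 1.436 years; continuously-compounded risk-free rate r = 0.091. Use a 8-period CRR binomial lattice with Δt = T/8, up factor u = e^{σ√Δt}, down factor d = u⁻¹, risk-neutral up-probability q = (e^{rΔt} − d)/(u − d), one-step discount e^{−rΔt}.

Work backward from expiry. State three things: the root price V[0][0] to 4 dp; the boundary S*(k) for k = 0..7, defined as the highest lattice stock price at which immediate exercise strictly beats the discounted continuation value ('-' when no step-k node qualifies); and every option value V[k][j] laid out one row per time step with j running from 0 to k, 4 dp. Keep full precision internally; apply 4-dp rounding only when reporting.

price = 0.5220
boundary = - - - - 55.7699 51.8284 55.7699 60.0111
tree:
0.5220
1.0569 0.1708
2.0899 0.3799 0.0325
4.0147 0.8319 0.0815 0.0000
7.4401 1.7840 0.2040 0.0000 0.0000
11.3816 3.7190 0.5105 0.0000 0.0000 0.0000
15.0445 7.4401 1.2779 0.0000 0.0000 0.0000 0.0000
18.4486 11.3816 3.1989 0.0000 0.0000 0.0000 0.0000 0.0000
21.6120 15.0445 7.4401 0.0000 0.0000 0.0000 0.0000 0.0000 0.0000

Δt=0.17950, u=1.07605, d=0.92933, q=0.59393, disc=e^(-rΔt)=0.98380
k=8 terminal: V=max(K-S,0) → 21.6120 15.0445 7.4401 0.0000 0.0000 0.0000 0.0000 0.0000 0.0000
k=7: j=0 S=44.7614 intr=18.4486 cont=17.4244 V=18.4486[EX]; j=1 S=51.8284 intr=11.3816 cont=10.3575 V=11.3816[EX]; j=2 S=60.0111 intr=3.1989 cont=2.9723 V=3.1989[EX]; j=3 S=69.4857 intr=0.0000 cont=0.0000 V=0.0000[hold]; j=4 S=80.4562 intr=0.0000 cont=0.0000 V=0.0000[hold]; j=5 S=93.1586 intr=0.0000 cont=0.0000 V=0.0000[hold]; j=6 S=107.8666 intr=0.0000 cont=0.0000 V=0.0000[hold]; j=7 S=124.8966 intr=0.0000 cont=0.0000 V=0.0000[hold]  S*(7)=60.0111
k=6: j=0 S=48.1655 intr=15.0445 cont=14.0204 V=15.0445[EX]; j=1 S=55.7699 intr=7.4401 cont=6.4160 V=7.4401[EX]; j=2 S=64.5749 intr=0.0000 cont=1.2779 V=1.2779[hold]; j=3 S=74.7700 intr=0.0000 cont=0.0000 V=0.0000[hold]; j=4 S=86.5747 intr=0.0000 cont=0.0000 V=0.0000[hold]; j=5 S=100.2432 intr=0.0000 cont=0.0000 V=0.0000[hold]; j=6 S=116.0697 intr=0.0000 cont=0.0000 V=0.0000[hold]  S*(6)=55.7699
k=5: j=0 S=51.8284 intr=11.3816 cont=10.3575 V=11.3816[EX]; j=1 S=60.0111 intr=3.1989 cont=3.7190 V=3.7190[hold]; j=2 S=69.4857 intr=0.0000 cont=0.5105 V=0.5105[hold]; j=3 S=80.4562 intr=0.0000 cont=0.0000 V=0.0000[hold]; j=4 S=93.1586 intr=0.0000 cont=0.0000 V=0.0000[hold]; j=5 S=107.8666 intr=0.0000 cont=0.0000 V=0.0000[hold]  S*(5)=51.8284
k=4: j=0 S=55.7699 intr=7.4401 cont=6.7199 V=7.4401[EX]; j=1 S=64.5749 intr=0.0000 cont=1.7840 V=1.7840[hold]; j=2 S=74.7700 intr=0.0000 cont=0.2040 V=0.2040[hold]; j=3 S=86.5747 intr=0.0000 cont=0.0000 V=0.0000[hold]; j=4 S=100.2432 intr=0.0000 cont=0.0000 V=0.0000[hold]  S*(4)=55.7699
k=3: j=0 S=60.0111 intr=3.1989 cont=4.0147 V=4.0147[hold]; j=1 S=69.4857 intr=0.0000 cont=0.8319 V=0.8319[hold]; j=2 S=80.4562 intr=0.0000 cont=0.0815 V=0.0815[hold]; j=3 S=93.1586 intr=0.0000 cont=0.0000 V=0.0000[hold]  S*(3)=-
k=2: j=0 S=64.5749 intr=0.0000 cont=2.0899 V=2.0899[hold]; j=1 S=74.7700 intr=0.0000 cont=0.3799 V=0.3799[hold]; j=2 S=86.5747 intr=0.0000 cont=0.0325 V=0.0325[hold]  S*(2)=-
k=1: j=0 S=69.4857 intr=0.0000 cont=1.0569 V=1.0569[hold]; j=1 S=80.4562 intr=0.0000 cont=0.1708 V=0.1708[hold]  S*(1)=-
k=0: j=0 S=74.7700 intr=0.0000 cont=0.5220 V=0.5220[hold]  S*(0)=-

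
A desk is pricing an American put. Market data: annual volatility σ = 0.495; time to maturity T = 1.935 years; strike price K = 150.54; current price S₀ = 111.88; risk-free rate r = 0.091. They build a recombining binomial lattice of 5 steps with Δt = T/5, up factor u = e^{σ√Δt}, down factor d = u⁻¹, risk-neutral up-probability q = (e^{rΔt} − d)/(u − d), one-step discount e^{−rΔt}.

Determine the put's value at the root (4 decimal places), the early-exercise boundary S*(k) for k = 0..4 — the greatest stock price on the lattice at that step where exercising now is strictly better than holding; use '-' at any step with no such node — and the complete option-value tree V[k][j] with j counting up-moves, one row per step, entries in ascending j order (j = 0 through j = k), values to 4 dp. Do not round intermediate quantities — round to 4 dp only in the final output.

Δt=0.38700  u=1.36061  d=0.73496  q=0.48091  discount=0.96540
step 5 (expiry): payoffs max(K−S,0) = 126.5474 106.1232 68.3124 0.0000 0.0000 0.0000
step 4: (k=4,j=0): S=32.6447, (K−S)⁺=117.8953, hold=112.6860 ⇒ V=117.8953 exercise | (k=4,j=1): S=60.4342, (K−S)⁺=90.1058, hold=84.8965 ⇒ V=90.1058 exercise | (k=4,j=2): S=111.8800, (K−S)⁺=38.6600, hold=34.2332 ⇒ V=38.6600 exercise | (k=4,j=3): S=207.1202, (K−S)⁺=0.0000, hold=0.0000 ⇒ V=0.0000 continue | (k=4,j=4): S=383.4355, (K−S)⁺=0.0000, hold=0.0000 ⇒ V=0.0000 continue  boundary S*=111.8800
step 3: (k=3,j=0): S=44.4168, (K−S)⁺=106.1232, hold=100.9139 ⇒ V=106.1232 exercise | (k=3,j=1): S=82.2276, (K−S)⁺=68.3124, hold=63.1031 ⇒ V=68.3124 exercise | (k=3,j=2): S=152.2255, (K−S)⁺=0.0000, hold=19.3736 ⇒ V=19.3736 continue | (k=3,j=3): S=281.8106, (K−S)⁺=0.0000, hold=0.0000 ⇒ V=0.0000 continue  boundary S*=82.2276
step 2: (k=2,j=0): S=60.4342, (K−S)⁺=90.1058, hold=84.8965 ⇒ V=90.1058 exercise | (k=2,j=1): S=111.8800, (K−S)⁺=38.6600, hold=43.2278 ⇒ V=43.2278 continue | (k=2,j=2): S=207.1202, (K−S)⁺=0.0000, hold=9.7086 ⇒ V=9.7086 continue  boundary S*=60.4342
step 1: (k=1,j=0): S=82.2276, (K−S)⁺=68.3124, hold=65.2238 ⇒ V=68.3124 exercise | (k=1,j=1): S=152.2255, (K−S)⁺=0.0000, hold=26.1700 ⇒ V=26.1700 continue  boundary S*=82.2276
step 0: (k=0,j=0): S=111.8800, (K−S)⁺=38.6600, hold=46.3831 ⇒ V=46.3831 continue  boundary S*=-

price = 46.3831
boundary = - 82.2276 60.4342 82.2276 111.8800
tree:
46.3831
68.3124 26.1700
90.1058 43.2278 9.7086
106.1232 68.3124 19.3736 0.0000
117.8953 90.1058 38.6600 0.0000 0.0000
126.5474 106.1232 68.3124 0.0000 0.0000 0.0000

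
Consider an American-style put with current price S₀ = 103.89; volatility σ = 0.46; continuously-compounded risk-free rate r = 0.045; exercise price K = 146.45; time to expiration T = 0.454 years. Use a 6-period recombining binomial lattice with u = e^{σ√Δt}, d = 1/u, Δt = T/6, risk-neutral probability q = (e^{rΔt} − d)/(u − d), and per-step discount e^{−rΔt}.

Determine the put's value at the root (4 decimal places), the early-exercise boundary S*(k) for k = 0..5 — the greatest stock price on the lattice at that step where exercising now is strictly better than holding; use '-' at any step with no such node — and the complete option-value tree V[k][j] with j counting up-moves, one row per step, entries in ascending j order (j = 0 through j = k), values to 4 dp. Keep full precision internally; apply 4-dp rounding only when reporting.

price = 43.8651
boundary = - 91.5420 80.6616 91.5420 103.8900 117.9036
tree:
43.8651
54.9080 32.3008
65.7884 43.0300 20.9920
75.3755 54.9080 30.5618 10.8499
83.8232 65.7884 42.5600 17.8761 3.3712
91.2668 75.3755 54.9080 28.5464 6.5284 0.0000
97.8257 83.8232 65.7884 42.5600 12.6425 0.0000 0.0000

Δt=0.07567  u=1.13489  d=0.88114  q=0.48185  discount=0.99660
step 6 (expiry): payoffs max(K−S,0) = 97.8257 83.8232 65.7884 42.5600 12.6425 0.0000 0.0000
step 5: (k=5,j=0): S=55.1832, (K−S)⁺=91.2668, hold=90.7690 ⇒ V=91.2668 exercise | (k=5,j=1): S=71.0745, (K−S)⁺=75.3755, hold=74.8777 ⇒ V=75.3755 exercise | (k=5,j=2): S=91.5420, (K−S)⁺=54.9080, hold=54.4102 ⇒ V=54.9080 exercise | (k=5,j=3): S=117.9036, (K−S)⁺=28.5464, hold=28.0486 ⇒ V=28.5464 exercise | (k=5,j=4): S=151.8567, (K−S)⁺=0.0000, hold=6.5284 ⇒ V=6.5284 continue | (k=5,j=5): S=195.5873, (K−S)⁺=0.0000, hold=0.0000 ⇒ V=0.0000 continue  boundary S*=117.9036
step 4: (k=4,j=0): S=62.6268, (K−S)⁺=83.8232, hold=83.3254 ⇒ V=83.8232 exercise | (k=4,j=1): S=80.6616, (K−S)⁺=65.7884, hold=65.2906 ⇒ V=65.7884 exercise | (k=4,j=2): S=103.8900, (K−S)⁺=42.5600, hold=42.0622 ⇒ V=42.5600 exercise | (k=4,j=3): S=133.8075, (K−S)⁺=12.6425, hold=17.8761 ⇒ V=17.8761 continue | (k=4,j=4): S=172.3405, (K−S)⁺=0.0000, hold=3.3712 ⇒ V=3.3712 continue  boundary S*=103.8900
step 3: (k=3,j=0): S=71.0745, (K−S)⁺=75.3755, hold=74.8777 ⇒ V=75.3755 exercise | (k=3,j=1): S=91.5420, (K−S)⁺=54.9080, hold=54.4102 ⇒ V=54.9080 exercise | (k=3,j=2): S=117.9036, (K−S)⁺=28.5464, hold=30.5618 ⇒ V=30.5618 continue | (k=3,j=3): S=151.8567, (K−S)⁺=0.0000, hold=10.8499 ⇒ V=10.8499 continue  boundary S*=91.5420
step 2: (k=2,j=0): S=80.6616, (K−S)⁺=65.7884, hold=65.2906 ⇒ V=65.7884 exercise | (k=2,j=1): S=103.8900, (K−S)⁺=42.5600, hold=43.0300 ⇒ V=43.0300 continue | (k=2,j=2): S=133.8075, (K−S)⁺=12.6425, hold=20.9920 ⇒ V=20.9920 continue  boundary S*=80.6616
step 1: (k=1,j=0): S=91.5420, (K−S)⁺=54.9080, hold=54.6359 ⇒ V=54.9080 exercise | (k=1,j=1): S=117.9036, (K−S)⁺=28.5464, hold=32.3008 ⇒ V=32.3008 continue  boundary S*=91.5420
step 0: (k=0,j=0): S=103.8900, (K−S)⁺=42.5600, hold=43.8651 ⇒ V=43.8651 continue  boundary S*=-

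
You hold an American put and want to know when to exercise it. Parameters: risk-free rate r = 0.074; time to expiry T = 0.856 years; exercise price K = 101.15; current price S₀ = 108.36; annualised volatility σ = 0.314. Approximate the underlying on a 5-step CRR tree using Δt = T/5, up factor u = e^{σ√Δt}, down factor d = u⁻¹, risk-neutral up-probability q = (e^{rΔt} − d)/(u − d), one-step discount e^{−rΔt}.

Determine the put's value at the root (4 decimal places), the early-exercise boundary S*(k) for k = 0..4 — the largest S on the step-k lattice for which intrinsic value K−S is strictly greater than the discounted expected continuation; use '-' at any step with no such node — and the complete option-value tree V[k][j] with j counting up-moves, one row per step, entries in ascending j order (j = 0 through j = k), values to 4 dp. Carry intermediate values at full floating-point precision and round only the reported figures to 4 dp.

Δt=0.17120, u=1.13874, d=0.87816, q=0.51649, disc=e^(-rΔt)=0.98741
k=5 terminal: V=max(K-S,0) → 44.5590 27.7669 5.9921 0.0000 0.0000 0.0000
k=4: j=0 S=64.4424 intr=36.7076 cont=35.4342 V=36.7076[EX]; j=1 S=83.5642 intr=17.5858 cont=16.3124 V=17.5858[EX]; j=2 S=108.3600 intr=0.0000 cont=2.8608 V=2.8608[hold]; j=3 S=140.5133 intr=0.0000 cont=0.0000 V=0.0000[hold]; j=4 S=182.2074 intr=0.0000 cont=0.0000 V=0.0000[hold]  S*(4)=83.5642
k=3: j=0 S=73.3831 intr=27.7669 cont=26.4935 V=27.7669[EX]; j=1 S=95.1579 intr=5.9921 cont=9.8548 V=9.8548[hold]; j=2 S=123.3938 intr=0.0000 cont=1.3658 V=1.3658[hold]; j=3 S=160.0080 intr=0.0000 cont=0.0000 V=0.0000[hold]  S*(3)=73.3831
k=2: j=0 S=83.5642 intr=17.5858 cont=18.2823 V=18.2823[hold]; j=1 S=108.3600 intr=0.0000 cont=5.4014 V=5.4014[hold]; j=2 S=140.5133 intr=0.0000 cont=0.6521 V=0.6521[hold]  S*(2)=-
k=1: j=0 S=95.1579 intr=5.9921 cont=11.4830 V=11.4830[hold]; j=1 S=123.3938 intr=0.0000 cont=2.9113 V=2.9113[hold]  S*(1)=-
k=0: j=0 S=108.3600 intr=0.0000 cont=6.9669 V=6.9669[hold]  S*(0)=-

price = 6.9669
boundary = - - - 73.3831 83.5642
tree:
6.9669
11.4830 2.9113
18.2823 5.4014 0.6521
27.7669 9.8548 1.3658 0.0000
36.7076 17.5858 2.8608 0.0000 0.0000
44.5590 27.7669 5.9921 0.0000 0.0000 0.0000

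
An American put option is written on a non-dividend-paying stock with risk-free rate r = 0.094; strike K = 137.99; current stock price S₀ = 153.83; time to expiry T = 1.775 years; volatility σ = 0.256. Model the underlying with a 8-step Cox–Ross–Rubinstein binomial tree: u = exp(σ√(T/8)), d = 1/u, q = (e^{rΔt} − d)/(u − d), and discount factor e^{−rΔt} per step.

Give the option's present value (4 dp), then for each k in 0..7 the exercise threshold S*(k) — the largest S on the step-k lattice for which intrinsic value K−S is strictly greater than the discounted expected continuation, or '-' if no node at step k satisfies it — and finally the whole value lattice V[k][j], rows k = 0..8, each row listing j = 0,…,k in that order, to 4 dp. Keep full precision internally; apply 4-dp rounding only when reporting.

price = 6.7724
boundary = - - - 107.1353 94.9649 107.1353 94.9649 107.1353
tree:
6.7724
11.5588 3.2229
19.1864 5.9312 1.1915
30.8547 10.6346 2.4158 0.2630
43.0251 18.4704 4.8065 0.6064 0.0000
53.8130 30.8547 9.3222 1.3979 0.0000 0.0000
63.3754 43.0251 17.4373 3.2224 0.0000 0.0000 0.0000
71.8515 53.8130 30.8547 7.4285 0.0000 0.0000 0.0000 0.0000
79.3647 63.3754 43.0251 17.1246 0.0000 0.0000 0.0000 0.0000 0.0000

Δt=0.22187, u=1.12816, d=0.88640, q=0.55707, disc=e^(-rΔt)=0.97936
k=8 terminal: V=max(K-S,0) → 79.3647 63.3754 43.0251 17.1246 0.0000 0.0000 0.0000 0.0000 0.0000
k=7: j=0 S=66.1385 intr=71.8515 cont=69.0033 V=71.8515[EX]; j=1 S=84.1770 intr=53.8130 cont=50.9648 V=53.8130[EX]; j=2 S=107.1353 intr=30.8547 cont=28.0066 V=30.8547[EX]; j=3 S=136.3551 intr=1.6349 cont=7.4285 V=7.4285[hold]; j=4 S=173.5444 intr=0.0000 cont=0.0000 V=0.0000[hold]; j=5 S=220.8765 intr=0.0000 cont=0.0000 V=0.0000[hold]; j=6 S=281.1179 intr=0.0000 cont=0.0000 V=0.0000[hold]; j=7 S=357.7895 intr=0.0000 cont=0.0000 V=0.0000[hold]  S*(7)=107.1353
k=6: j=0 S=74.6146 intr=63.3754 cont=60.5272 V=63.3754[EX]; j=1 S=94.9649 intr=43.0251 cont=40.1770 V=43.0251[EX]; j=2 S=120.8654 intr=17.1246 cont=17.4373 V=17.4373[hold]; j=3 S=153.8300 intr=0.0000 cont=3.2224 V=3.2224[hold]; j=4 S=195.7853 intr=0.0000 cont=0.0000 V=0.0000[hold]; j=5 S=249.1834 intr=0.0000 cont=0.0000 V=0.0000[hold]; j=6 S=317.1451 intr=0.0000 cont=0.0000 V=0.0000[hold]  S*(6)=94.9649
k=5: j=0 S=84.1770 intr=53.8130 cont=50.9648 V=53.8130[EX]; j=1 S=107.1353 intr=30.8547 cont=28.1772 V=30.8547[EX]; j=2 S=136.3551 intr=1.6349 cont=9.3222 V=9.3222[hold]; j=3 S=173.5444 intr=0.0000 cont=1.3979 V=1.3979[hold]; j=4 S=220.8765 intr=0.0000 cont=0.0000 V=0.0000[hold]; j=5 S=281.1179 intr=0.0000 cont=0.0000 V=0.0000[hold]  S*(5)=107.1353
k=4: j=0 S=94.9649 intr=43.0251 cont=40.1770 V=43.0251[EX]; j=1 S=120.8654 intr=17.1246 cont=18.4704 V=18.4704[hold]; j=2 S=153.8300 intr=0.0000 cont=4.8065 V=4.8065[hold]; j=3 S=195.7853 intr=0.0000 cont=0.6064 V=0.6064[hold]; j=4 S=249.1834 intr=0.0000 cont=0.0000 V=0.0000[hold]  S*(4)=94.9649
k=3: j=0 S=107.1353 intr=30.8547 cont=28.7408 V=30.8547[EX]; j=1 S=136.3551 intr=1.6349 cont=10.6346 V=10.6346[hold]; j=2 S=173.5444 intr=0.0000 cont=2.4158 V=2.4158[hold]; j=3 S=220.8765 intr=0.0000 cont=0.2630 V=0.2630[hold]  S*(3)=107.1353
k=2: j=0 S=120.8654 intr=17.1246 cont=19.1864 V=19.1864[hold]; j=1 S=153.8300 intr=0.0000 cont=5.9312 V=5.9312[hold]; j=2 S=195.7853 intr=0.0000 cont=1.1915 V=1.1915[hold]  S*(2)=-
k=1: j=0 S=136.3551 intr=1.6349 cont=11.5588 V=11.5588[hold]; j=1 S=173.5444 intr=0.0000 cont=3.2229 V=3.2229[hold]  S*(1)=-
k=0: j=0 S=153.8300 intr=0.0000 cont=6.7724 V=6.7724[hold]  S*(0)=-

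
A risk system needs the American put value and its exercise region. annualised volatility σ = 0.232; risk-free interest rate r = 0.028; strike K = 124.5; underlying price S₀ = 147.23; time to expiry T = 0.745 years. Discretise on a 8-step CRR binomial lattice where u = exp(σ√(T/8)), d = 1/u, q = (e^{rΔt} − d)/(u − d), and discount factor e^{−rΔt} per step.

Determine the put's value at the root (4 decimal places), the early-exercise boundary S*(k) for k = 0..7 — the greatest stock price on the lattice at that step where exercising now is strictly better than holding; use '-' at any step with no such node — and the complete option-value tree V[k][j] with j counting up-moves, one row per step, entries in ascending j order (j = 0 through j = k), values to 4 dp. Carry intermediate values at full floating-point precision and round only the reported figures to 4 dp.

price = 2.4868
boundary = - - - - - 103.3381 96.2749 103.3381
tree:
2.4868
4.0478 0.9432
6.4374 1.6864 0.2071
9.9491 2.9695 0.4158 0.0000
14.8387 5.1257 0.8351 0.0000 0.0000
21.1619 8.6113 1.6770 0.0000 0.0000 0.0000
28.2251 13.9154 3.3676 0.0000 0.0000 0.0000 0.0000
34.8055 21.1619 6.7627 0.0000 0.0000 0.0000 0.0000 0.0000
40.9361 28.2251 13.5806 0.0000 0.0000 0.0000 0.0000 0.0000 0.0000

Δt=0.09312, u=1.07336, d=0.93165, q=0.50073, disc=e^(-rΔt)=0.99740
k=8 terminal: V=max(K-S,0) → 40.9361 28.2251 13.5806 0.0000 0.0000 0.0000 0.0000 0.0000 0.0000
k=7: j=0 S=89.6945 intr=34.8055 cont=34.4813 V=34.8055[EX]; j=1 S=103.3381 intr=21.1619 cont=20.8377 V=21.1619[EX]; j=2 S=119.0569 intr=5.4431 cont=6.7627 V=6.7627[hold]; j=3 S=137.1668 intr=0.0000 cont=0.0000 V=0.0000[hold]; j=4 S=158.0314 intr=0.0000 cont=0.0000 V=0.0000[hold]; j=5 S=182.0698 intr=0.0000 cont=0.0000 V=0.0000[hold]; j=6 S=209.7646 intr=0.0000 cont=0.0000 V=0.0000[hold]; j=7 S=241.6722 intr=0.0000 cont=0.0000 V=0.0000[hold]  S*(7)=103.3381
k=6: j=0 S=96.2749 intr=28.2251 cont=27.9009 V=28.2251[EX]; j=1 S=110.9194 intr=13.5806 cont=13.9154 V=13.9154[hold]; j=2 S=127.7915 intr=0.0000 cont=3.3676 V=3.3676[hold]; j=3 S=147.2300 intr=0.0000 cont=0.0000 V=0.0000[hold]; j=4 S=169.6253 intr=0.0000 cont=0.0000 V=0.0000[hold]; j=5 S=195.4272 intr=0.0000 cont=0.0000 V=0.0000[hold]; j=6 S=225.1539 intr=0.0000 cont=0.0000 V=0.0000[hold]  S*(6)=96.2749
k=5: j=0 S=103.3381 intr=21.1619 cont=21.0050 V=21.1619[EX]; j=1 S=119.0569 intr=5.4431 cont=8.6113 V=8.6113[hold]; j=2 S=137.1668 intr=0.0000 cont=1.6770 V=1.6770[hold]; j=3 S=158.0314 intr=0.0000 cont=0.0000 V=0.0000[hold]; j=4 S=182.0698 intr=0.0000 cont=0.0000 V=0.0000[hold]; j=5 S=209.7646 intr=0.0000 cont=0.0000 V=0.0000[hold]  S*(5)=103.3381
k=4: j=0 S=110.9194 intr=13.5806 cont=14.8387 V=14.8387[hold]; j=1 S=127.7915 intr=0.0000 cont=5.1257 V=5.1257[hold]; j=2 S=147.2300 intr=0.0000 cont=0.8351 V=0.8351[hold]; j=3 S=169.6253 intr=0.0000 cont=0.0000 V=0.0000[hold]; j=4 S=195.4272 intr=0.0000 cont=0.0000 V=0.0000[hold]  S*(4)=-
k=3: j=0 S=119.0569 intr=5.4431 cont=9.9491 V=9.9491[hold]; j=1 S=137.1668 intr=0.0000 cont=2.9695 V=2.9695[hold]; j=2 S=158.0314 intr=0.0000 cont=0.4158 V=0.4158[hold]; j=3 S=182.0698 intr=0.0000 cont=0.0000 V=0.0000[hold]  S*(3)=-
k=2: j=0 S=127.7915 intr=0.0000 cont=6.4374 V=6.4374[hold]; j=1 S=147.2300 intr=0.0000 cont=1.6864 V=1.6864[hold]; j=2 S=169.6253 intr=0.0000 cont=0.2071 V=0.2071[hold]  S*(2)=-
k=1: j=0 S=137.1668 intr=0.0000 cont=4.0478 V=4.0478[hold]; j=1 S=158.0314 intr=0.0000 cont=0.9432 V=0.9432[hold]  S*(1)=-
k=0: j=0 S=147.2300 intr=0.0000 cont=2.4868 V=2.4868[hold]  S*(0)=-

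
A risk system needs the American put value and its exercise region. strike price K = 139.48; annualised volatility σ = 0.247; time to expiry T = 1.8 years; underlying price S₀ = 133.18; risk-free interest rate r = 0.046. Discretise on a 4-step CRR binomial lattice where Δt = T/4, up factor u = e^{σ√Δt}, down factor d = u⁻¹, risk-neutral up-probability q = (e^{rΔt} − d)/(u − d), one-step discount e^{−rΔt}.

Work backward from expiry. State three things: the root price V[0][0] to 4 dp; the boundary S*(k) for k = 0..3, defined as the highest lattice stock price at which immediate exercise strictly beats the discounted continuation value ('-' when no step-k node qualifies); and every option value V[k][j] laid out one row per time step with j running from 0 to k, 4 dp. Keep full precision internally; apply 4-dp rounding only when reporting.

price = 16.6976
boundary = - - 95.6137 112.8443
tree:
16.6976
27.7076 7.2652
43.8663 13.9924 1.3840
58.4659 26.6357 2.9528 0.0000
70.8362 43.8663 6.3000 0.0000 0.0000

Δt=0.45000  u=1.18021  d=0.84731  q=0.52150  discount=0.97951
step 4 (expiry): payoffs max(K−S,0) = 70.8362 43.8663 6.3000 0.0000 0.0000
step 3: (k=3,j=0): S=81.0141, (K−S)⁺=58.4659, hold=55.6083 ⇒ V=58.4659 exercise | (k=3,j=1): S=112.8443, (K−S)⁺=26.6357, hold=23.7781 ⇒ V=26.6357 exercise | (k=3,j=2): S=157.1804, (K−S)⁺=0.0000, hold=2.9528 ⇒ V=2.9528 continue | (k=3,j=3): S=218.9360, (K−S)⁺=0.0000, hold=0.0000 ⇒ V=0.0000 continue  boundary S*=112.8443
step 2: (k=2,j=0): S=95.6137, (K−S)⁺=43.8663, hold=41.0087 ⇒ V=43.8663 exercise | (k=2,j=1): S=133.1800, (K−S)⁺=6.3000, hold=13.9924 ⇒ V=13.9924 continue | (k=2,j=2): S=185.5059, (K−S)⁺=0.0000, hold=1.3840 ⇒ V=1.3840 continue  boundary S*=95.6137
step 1: (k=1,j=0): S=112.8443, (K−S)⁺=26.6357, hold=27.7076 ⇒ V=27.7076 continue | (k=1,j=1): S=157.1804, (K−S)⁺=0.0000, hold=7.2652 ⇒ V=7.2652 continue  boundary S*=-
step 0: (k=0,j=0): S=133.1800, (K−S)⁺=6.3000, hold=16.6976 ⇒ V=16.6976 continue  boundary S*=-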